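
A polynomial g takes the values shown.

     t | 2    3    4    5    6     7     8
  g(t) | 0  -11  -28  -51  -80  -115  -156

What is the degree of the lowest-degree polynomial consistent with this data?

2

Forward differences of the values at t = 2, 3, 4, 5, 6, 7, 8:
  g  : 0  -11  -28  -51  -80  -115  -156
  Δ  : -11  -17  -23  -29  -35  -41
  Δ^2: -6  -6  -6  -6  -6
  Δ^3: 0  0  0  0
  Δ^4: 0  0  0
  Δ^5: 0  0
  Δ^6: 0
The second differences are constant (-6) and nonzero, while all higher differences vanish, so the minimal degree is 2.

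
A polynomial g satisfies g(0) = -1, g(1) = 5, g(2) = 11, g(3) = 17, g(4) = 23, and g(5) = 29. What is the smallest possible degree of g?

Forward differences of the values at u = 0, 1, 2, 3, 4, 5:
  g  : -1  5  11  17  23  29
  Δ  : 6  6  6  6  6
  Δ^2: 0  0  0  0
  Δ^3: 0  0  0
  Δ^4: 0  0
  Δ^5: 0
The first differences are constant (6) and nonzero, while all higher differences vanish, so the minimal degree is 1.

1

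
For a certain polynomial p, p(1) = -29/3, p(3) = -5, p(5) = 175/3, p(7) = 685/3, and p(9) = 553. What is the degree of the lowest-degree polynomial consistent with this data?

Forward differences of the values at n = 1, 3, 5, 7, 9:
  p  : -29/3  -5  175/3  685/3  553
  Δ  : 14/3  190/3  170  974/3
  Δ^2: 176/3  320/3  464/3
  Δ^3: 48  48
  Δ^4: 0
The third differences are constant (48) and nonzero, while all higher differences vanish, so the minimal degree is 3.

3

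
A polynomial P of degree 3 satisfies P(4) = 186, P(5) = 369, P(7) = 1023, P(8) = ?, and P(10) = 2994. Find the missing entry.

The 4 known points determine the degree-3 polynomial uniquely.
Write P(s) = as^3 + bs^2 + cs + d. Substituting each data point gives a linear system:
  64a + 16b + 4c + d = 186
  125a + 25b + 5c + d = 369
  343a + 49b + 7c + d = 1023
  1000a + 100b + 10c + d = 2994
Solving the system yields a = 3, b = 0, c = 0, d = -6.
So P(s) = 3s^3 - 6.
Then P(8) = 1530.

1530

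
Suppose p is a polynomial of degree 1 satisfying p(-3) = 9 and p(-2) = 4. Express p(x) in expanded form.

Using the Lagrange interpolation formula with nodes -3, -2:
  L_0(x) = (x + 2) / -1
  L_1(x) = (x + 3) / 1
Then p(x) = 9·L_0(x) + 4·L_1(x).
Expanding and collecting terms gives p(x) = -5x - 6.
Check: p(-2) = 4. ✓

p(x) = -5x - 6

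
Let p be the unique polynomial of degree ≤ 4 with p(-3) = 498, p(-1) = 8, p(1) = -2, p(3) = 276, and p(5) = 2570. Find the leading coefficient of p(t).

Write p(t) = at^4 + bt^3 + ct^2 + dt + e. Substituting each data point gives a linear system:
  81a - 27b + 9c - 3d + e = 498
  a - b + c - d + e = 8
  a + b + c + d + e = -2
  81a + 27b + 9c + 3d + e = 276
  625a + 125b + 25c + 5d + e = 2570
Solving the system yields a = 5, b = -4, c = -2, d = -1, e = 0.
So p(t) = 5t^4 - 4t^3 - 2t^2 - t.
The leading coefficient is 5.

5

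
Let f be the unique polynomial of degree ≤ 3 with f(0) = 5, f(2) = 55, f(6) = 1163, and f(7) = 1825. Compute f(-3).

Write f(x) = ax^3 + bx^2 + cx + d. Substituting each data point gives a linear system:
  d = 5
  8a + 4b + 2c + d = 55
  216a + 36b + 6c + d = 1163
  343a + 49b + 7c + d = 1825
Solving the system yields a = 5, b = 2, c = 1, d = 5.
So f(x) = 5x^3 + 2x^2 + x + 5.
Then f(-3) = -115.

-115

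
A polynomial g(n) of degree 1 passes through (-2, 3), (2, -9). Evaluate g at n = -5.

12

Using the Lagrange interpolation formula with nodes -2, 2:
  L_0(n) = (n - 2) / -4
  L_1(n) = (n + 2) / 4
Then g(n) = 3·L_0(n) - 9·L_1(n).
Expanding and collecting terms gives g(n) = -3n - 3.
Evaluating at n = -5: g(-5) = 12.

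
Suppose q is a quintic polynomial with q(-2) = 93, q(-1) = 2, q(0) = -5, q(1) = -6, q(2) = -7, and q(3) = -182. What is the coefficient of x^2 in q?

Write q(x) = ax^5 + bx^4 + cx^3 + dx^2 + ex + k. Substituting each data point gives a linear system:
  -32a + 16b - 8c + 4d - 2e + k = 93
  -a + b - c + d - e + k = 2
  k = -5
  a + b + c + d + e + k = -6
  32a + 16b + 8c + 4d + 2e + k = -7
  243a + 81b + 27c + 9d + 3e + k = -182
Solving the system yields a = -2, b = 3, c = 3, d = 0, e = -5, k = -5.
So q(x) = -2x⁵ + 3x⁴ + 3x³ - 5x - 5.
The coefficient of x^2 is 0.

0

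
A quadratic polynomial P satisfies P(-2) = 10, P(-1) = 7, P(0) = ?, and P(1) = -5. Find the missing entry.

On equispaced nodes a degree-2 polynomial has vanishing third forward difference, so
  - P(-2) + 3·P(-1) - 3·P(0) + P(1) = 0.
Substituting the known values and solving for P(0):
  -3·P(0) = -6
  P(0) = 2.

2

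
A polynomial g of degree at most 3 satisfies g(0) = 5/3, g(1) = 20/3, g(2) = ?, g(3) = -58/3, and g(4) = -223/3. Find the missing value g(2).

The 4 known points determine the degree-3 polynomial uniquely.
Write g(t) = at^3 + bt^2 + ct + d. Substituting each data point gives a linear system:
  d = 5/3
  a + b + c + d = 20/3
  27a + 9b + 3c + d = -58/3
  64a + 16b + 4c + d = -223/3
Solving the system yields a = -2, b = 2, c = 5, d = 5/3.
So g(t) = -2t^3 + 2t^2 + 5t + 5/3.
Then g(2) = 11/3.

11/3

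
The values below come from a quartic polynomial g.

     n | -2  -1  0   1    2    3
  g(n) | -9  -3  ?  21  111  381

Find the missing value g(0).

3

The 5 known points determine the degree-4 polynomial uniquely.
Write g(n) = an^4 + bn^3 + cn^2 + dn + e. Substituting each data point gives a linear system:
  16a - 8b + 4c - 2d + e = -9
  a - b + c - d + e = -3
  a + b + c + d + e = 21
  16a + 8b + 4c + 2d + e = 111
  81a + 27b + 9c + 3d + e = 381
Solving the system yields a = 2, b = 6, c = 4, d = 6, e = 3.
So g(n) = 2n^4 + 6n^3 + 4n^2 + 6n + 3.
Then g(0) = 3.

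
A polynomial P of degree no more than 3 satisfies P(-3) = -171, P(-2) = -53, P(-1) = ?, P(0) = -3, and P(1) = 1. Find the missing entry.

The 4 known points determine the degree-3 polynomial uniquely.
Write P(u) = au^3 + bu^2 + cu + d. Substituting each data point gives a linear system:
  -27a + 9b - 3c + d = -171
  -8a + 4b - 2c + d = -53
  d = -3
  a + b + c + d = 1
Solving the system yields a = 6, b = -1, c = -1, d = -3.
So P(u) = 6u^3 - u^2 - u - 3.
Then P(-1) = -9.

-9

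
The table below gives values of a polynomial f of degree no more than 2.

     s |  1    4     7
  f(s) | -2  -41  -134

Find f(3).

Forward differences of the values at s = 1, 4, 7:
  f  : -2  -41  -134
  Δ  : -39  -93
  Δ^2: -54
The second differences are constant, confirming degree 2.
Interpolating (Newton forward form) and evaluating at s = 3 gives f(3) = -22.

-22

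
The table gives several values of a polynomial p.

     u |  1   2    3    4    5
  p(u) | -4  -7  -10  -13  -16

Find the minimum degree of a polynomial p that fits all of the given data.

Forward differences of the values at u = 1, 2, 3, 4, 5:
  p  : -4  -7  -10  -13  -16
  Δ  : -3  -3  -3  -3
  Δ^2: 0  0  0
  Δ^3: 0  0
  Δ^4: 0
The first differences are constant (-3) and nonzero, while all higher differences vanish, so the minimal degree is 1.

1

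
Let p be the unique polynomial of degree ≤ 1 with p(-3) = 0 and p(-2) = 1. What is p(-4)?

-1

Using the Lagrange interpolation formula with nodes -3, -2:
  L_0(s) = (s + 2) / -1
  L_1(s) = (s + 3) / 1
Then p(s) = 0·L_0(s) + 1·L_1(s).
Expanding and collecting terms gives p(s) = s + 3.
Evaluating at s = -4: p(-4) = -1.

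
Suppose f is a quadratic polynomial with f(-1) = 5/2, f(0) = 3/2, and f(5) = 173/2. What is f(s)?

Write f(s) = as^2 + bs + c. Substituting each data point gives a linear system:
  a - b + c = 5/2
  c = 3/2
  25a + 5b + c = 173/2
Solving the system yields a = 3, b = 2, c = 3/2.
So f(s) = 3s² + 2s + 3/2.
Check: f(0) = 3/2. ✓

f(s) = 3s^2 + 2s + 3/2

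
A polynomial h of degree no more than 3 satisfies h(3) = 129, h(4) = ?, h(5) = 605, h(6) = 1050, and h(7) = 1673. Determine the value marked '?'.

On equispaced nodes a degree-3 polynomial has vanishing fourth forward difference, so
  h(3) - 4·h(4) + 6·h(5) - 4·h(6) + h(7) = 0.
Substituting the known values and solving for h(4):
  -4·h(4) = -1232
  h(4) = 308.

308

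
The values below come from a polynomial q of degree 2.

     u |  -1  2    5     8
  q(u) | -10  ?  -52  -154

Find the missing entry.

On equispaced nodes a degree-2 polynomial has vanishing third forward difference, so
  - q(-1) + 3·q(2) - 3·q(5) + q(8) = 0.
Substituting the known values and solving for q(2):
  3·q(2) = -12
  q(2) = -4.

-4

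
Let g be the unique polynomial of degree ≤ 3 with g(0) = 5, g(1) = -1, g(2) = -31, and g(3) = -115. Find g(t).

Using the Lagrange interpolation formula with nodes 0, 1, 2, 3:
  L_0(t) = (t - 1)(t - 2)(t - 3) / -6
  L_1(t) = t(t - 2)(t - 3) / 2
  L_2(t) = t(t - 1)(t - 3) / -2
  L_3(t) = t(t - 1)(t - 2) / 6
Then g(t) = 5·L_0(t) - 1·L_1(t) - 31·L_2(t) - 115·L_3(t).
Expanding and collecting terms gives g(t) = -5t^3 + 3t^2 - 4t + 5.
Check: g(3) = -115. ✓

g(t) = -5t^3 + 3t^2 - 4t + 5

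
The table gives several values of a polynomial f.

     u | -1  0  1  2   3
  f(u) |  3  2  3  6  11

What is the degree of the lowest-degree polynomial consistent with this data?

2

Forward differences of the values at u = -1, 0, 1, 2, 3:
  f  : 3  2  3  6  11
  Δ  : -1  1  3  5
  Δ^2: 2  2  2
  Δ^3: 0  0
  Δ^4: 0
The second differences are constant (2) and nonzero, while all higher differences vanish, so the minimal degree is 2.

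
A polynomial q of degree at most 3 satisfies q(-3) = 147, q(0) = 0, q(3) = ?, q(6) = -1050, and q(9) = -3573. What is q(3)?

-129

On equispaced nodes a degree-3 polynomial has vanishing fourth forward difference, so
  q(-3) - 4·q(0) + 6·q(3) - 4·q(6) + q(9) = 0.
Substituting the known values and solving for q(3):
  6·q(3) = -774
  q(3) = -129.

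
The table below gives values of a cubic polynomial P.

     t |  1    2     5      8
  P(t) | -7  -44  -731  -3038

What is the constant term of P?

-6

Write P(t) = at^3 + bt^2 + ct + d. Substituting each data point gives a linear system:
  a + b + c + d = -7
  8a + 4b + 2c + d = -44
  125a + 25b + 5c + d = -731
  512a + 64b + 8c + d = -3038
Solving the system yields a = -6, b = 0, c = 5, d = -6.
So P(t) = -6t^3 + 5t - 6.
The constant term is -6.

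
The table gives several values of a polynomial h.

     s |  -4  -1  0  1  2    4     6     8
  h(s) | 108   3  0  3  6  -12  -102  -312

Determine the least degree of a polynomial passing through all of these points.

Divided differences on the nodes -4, -1, 0, 1, 2, 4, 6, 8:
  order 0: 108  3  0  3  6  -12  -102  -312
  order 1: -35  -3  3  3  -9  -45  -105
  order 2: 8  3  0  -4  -9  -15
  order 3: -1  -1  -1  -1  -1
  order 4: 0  0  0  0
  order 5: 0  0  0
  order 6: 0  0
  order 7: 0
The order-3 divided differences are all -1 (nonzero) and every higher order vanishes, so the data lies on a polynomial of degree exactly 3.

3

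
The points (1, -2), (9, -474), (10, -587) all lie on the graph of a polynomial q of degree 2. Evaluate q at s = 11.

Using the Lagrange interpolation formula with nodes 1, 9, 10:
  L_0(s) = (s - 9)(s - 10) / 72
  L_1(s) = (s - 1)(s - 10) / -8
  L_2(s) = (s - 1)(s - 9) / 9
Then q(s) = -2·L_0(s) - 474·L_1(s) - 587·L_2(s).
Expanding and collecting terms gives q(s) = -6s^2 + s + 3.
Evaluating at s = 11: q(11) = -712.

-712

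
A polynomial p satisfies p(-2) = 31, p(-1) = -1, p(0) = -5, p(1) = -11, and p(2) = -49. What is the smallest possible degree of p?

Forward differences of the values at t = -2, -1, 0, 1, 2:
  p  : 31  -1  -5  -11  -49
  Δ  : -32  -4  -6  -38
  Δ^2: 28  -2  -32
  Δ^3: -30  -30
  Δ^4: 0
The third differences are constant (-30) and nonzero, while all higher differences vanish, so the minimal degree is 3.

3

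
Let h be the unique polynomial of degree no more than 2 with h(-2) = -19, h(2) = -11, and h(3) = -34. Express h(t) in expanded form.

h(t) = -5t^2 + 2t + 5

Write h(t) = at^2 + bt + c. Substituting each data point gives a linear system:
  4a - 2b + c = -19
  4a + 2b + c = -11
  9a + 3b + c = -34
Solving the system yields a = -5, b = 2, c = 5.
So h(t) = -5t^2 + 2t + 5.
Check: h(3) = -34. ✓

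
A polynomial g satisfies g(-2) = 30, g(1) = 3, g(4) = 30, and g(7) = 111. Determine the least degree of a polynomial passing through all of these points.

Forward differences of the values at s = -2, 1, 4, 7:
  g  : 30  3  30  111
  Δ  : -27  27  81
  Δ^2: 54  54
  Δ^3: 0
The second differences are constant (54) and nonzero, while all higher differences vanish, so the minimal degree is 2.

2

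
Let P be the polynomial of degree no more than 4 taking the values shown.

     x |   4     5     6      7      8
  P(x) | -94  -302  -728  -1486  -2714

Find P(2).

4

Forward differences of the values at x = 4, 5, 6, 7, 8:
  P  : -94  -302  -728  -1486  -2714
  Δ  : -208  -426  -758  -1228
  Δ^2: -218  -332  -470
  Δ^3: -114  -138
  Δ^4: -24
The fourth differences are constant, confirming degree 4.
Interpolating (Newton forward form) and evaluating at x = 2 gives P(2) = 4.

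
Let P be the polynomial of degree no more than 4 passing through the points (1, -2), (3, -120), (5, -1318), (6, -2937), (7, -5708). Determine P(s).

Write P(s) = as^4 + bs^3 + cs^2 + ds + e. Substituting each data point gives a linear system:
  a + b + c + d + e = -2
  81a + 27b + 9c + 3d + e = -120
  625a + 125b + 25c + 5d + e = -1318
  1296a + 216b + 36c + 6d + e = -2937
  2401a + 343b + 49c + 7d + e = -5708
Solving the system yields a = -3, b = 4, c = 3, d = -3, e = -3.
So P(s) = -3s⁴ + 4s³ + 3s² - 3s - 3.
Check: P(7) = -5708. ✓

P(s) = -3s^4 + 4s^3 + 3s^2 - 3s - 3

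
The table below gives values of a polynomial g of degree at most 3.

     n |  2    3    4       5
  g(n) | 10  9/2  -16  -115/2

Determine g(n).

Write g(n) = an^3 + bn^2 + cn + d. Substituting each data point gives a linear system:
  8a + 4b + 2c + d = 10
  27a + 9b + 3c + d = 9/2
  64a + 16b + 4c + d = -16
  125a + 25b + 5c + d = -115/2
Solving the system yields a = -1, b = 3/2, c = 6, d = 0.
So g(n) = -n^3 + (3/2)n^2 + 6n.
Check: g(4) = -16. ✓

g(n) = -n^3 + (3/2)n^2 + 6n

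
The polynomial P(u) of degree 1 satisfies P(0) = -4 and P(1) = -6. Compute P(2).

-8

Using the Lagrange interpolation formula with nodes 0, 1:
  L_0(u) = (u - 1) / -1
  L_1(u) = u / 1
Then P(u) = -4·L_0(u) - 6·L_1(u).
Expanding and collecting terms gives P(u) = -2u - 4.
Evaluating at u = 2: P(2) = -8.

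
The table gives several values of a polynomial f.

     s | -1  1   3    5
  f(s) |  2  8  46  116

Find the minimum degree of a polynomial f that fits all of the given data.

Forward differences of the values at s = -1, 1, 3, 5:
  f  : 2  8  46  116
  Δ  : 6  38  70
  Δ^2: 32  32
  Δ^3: 0
The second differences are constant (32) and nonzero, while all higher differences vanish, so the minimal degree is 2.

2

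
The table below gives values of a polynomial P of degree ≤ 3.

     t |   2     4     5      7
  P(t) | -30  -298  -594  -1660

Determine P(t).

Write P(t) = at^3 + bt^2 + ct + d. Substituting each data point gives a linear system:
  8a + 4b + 2c + d = -30
  64a + 16b + 4c + d = -298
  125a + 25b + 5c + d = -594
  343a + 49b + 7c + d = -1660
Solving the system yields a = -5, b = 1, c = 0, d = 6.
So P(t) = -5t^3 + t^2 + 6.
Check: P(5) = -594. ✓

P(t) = -5t^3 + t^2 + 6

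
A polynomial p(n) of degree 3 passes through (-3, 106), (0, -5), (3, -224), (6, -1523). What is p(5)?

-910

Write p(n) = an^3 + bn^2 + cn + d. Substituting each data point gives a linear system:
  -27a + 9b - 3c + d = 106
  d = -5
  27a + 9b + 3c + d = -224
  216a + 36b + 6c + d = -1523
Solving the system yields a = -6, b = -6, c = -1, d = -5.
So p(n) = -6n^3 - 6n^2 - n - 5.
Then p(5) = -910.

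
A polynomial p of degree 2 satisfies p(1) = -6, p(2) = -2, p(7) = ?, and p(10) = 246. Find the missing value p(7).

The 3 known points determine the degree-2 polynomial uniquely.
Write p(s) = as^2 + bs + c. Substituting each data point gives a linear system:
  a + b + c = -6
  4a + 2b + c = -2
  100a + 10b + c = 246
Solving the system yields a = 3, b = -5, c = -4.
So p(s) = 3s^2 - 5s - 4.
Then p(7) = 108.

108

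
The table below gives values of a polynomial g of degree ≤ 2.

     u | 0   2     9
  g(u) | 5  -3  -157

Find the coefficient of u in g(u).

0

Write g(u) = au^2 + bu + c. Substituting each data point gives a linear system:
  c = 5
  4a + 2b + c = -3
  81a + 9b + c = -157
Solving the system yields a = -2, b = 0, c = 5.
So g(u) = -2u^2 + 5.
The coefficient of u is 0.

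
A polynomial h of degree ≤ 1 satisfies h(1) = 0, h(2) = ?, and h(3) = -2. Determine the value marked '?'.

-1

The 2 known points determine the degree-1 polynomial uniquely.
Write h(n) = an + b. Substituting each data point gives a linear system:
  a + b = 0
  3a + b = -2
Solving the system yields a = -1, b = 1.
So h(n) = -n + 1.
Then h(2) = -1.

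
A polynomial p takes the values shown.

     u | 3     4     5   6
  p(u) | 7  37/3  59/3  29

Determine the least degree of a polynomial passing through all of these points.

2

Forward differences of the values at u = 3, 4, 5, 6:
  p  : 7  37/3  59/3  29
  Δ  : 16/3  22/3  28/3
  Δ^2: 2  2
  Δ^3: 0
The second differences are constant (2) and nonzero, while all higher differences vanish, so the minimal degree is 2.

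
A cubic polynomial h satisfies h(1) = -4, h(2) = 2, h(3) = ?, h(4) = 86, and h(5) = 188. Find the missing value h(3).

On equispaced nodes a degree-3 polynomial has vanishing fourth forward difference, so
  h(1) - 4·h(2) + 6·h(3) - 4·h(4) + h(5) = 0.
Substituting the known values and solving for h(3):
  6·h(3) = 168
  h(3) = 28.

28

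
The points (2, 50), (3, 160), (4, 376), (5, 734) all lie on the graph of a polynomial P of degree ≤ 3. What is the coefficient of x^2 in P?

-1

Write P(x) = ax^3 + bx^2 + cx + d. Substituting each data point gives a linear system:
  8a + 4b + 2c + d = 50
  27a + 9b + 3c + d = 160
  64a + 16b + 4c + d = 376
  125a + 25b + 5c + d = 734
Solving the system yields a = 6, b = -1, c = 1, d = 4.
So P(x) = 6x^3 - x^2 + x + 4.
The coefficient of x^2 is -1.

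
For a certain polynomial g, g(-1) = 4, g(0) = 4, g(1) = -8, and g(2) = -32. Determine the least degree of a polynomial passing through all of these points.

Forward differences of the values at n = -1, 0, 1, 2:
  g  : 4  4  -8  -32
  Δ  : 0  -12  -24
  Δ^2: -12  -12
  Δ^3: 0
The second differences are constant (-12) and nonzero, while all higher differences vanish, so the minimal degree is 2.

2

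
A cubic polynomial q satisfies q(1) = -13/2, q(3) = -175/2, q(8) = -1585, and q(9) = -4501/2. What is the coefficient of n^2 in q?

Write q(n) = an^3 + bn^2 + cn + d. Substituting each data point gives a linear system:
  a + b + c + d = -13/2
  27a + 9b + 3c + d = -175/2
  512a + 64b + 8c + d = -1585
  729a + 81b + 9c + d = -4501/2
Solving the system yields a = -3, b = -1, c = 5/2, d = -5.
So q(n) = -3n³ - n² + (5/2)n - 5.
The coefficient of n^2 is -1.

-1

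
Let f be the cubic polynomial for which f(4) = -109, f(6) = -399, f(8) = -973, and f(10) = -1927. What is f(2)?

Write f(x) = ax^3 + bx^2 + cx + d. Substituting each data point gives a linear system:
  64a + 16b + 4c + d = -109
  216a + 36b + 6c + d = -399
  512a + 64b + 8c + d = -973
  1000a + 100b + 10c + d = -1927
Solving the system yields a = -2, b = 1/2, c = 2, d = 3.
So f(x) = -2x³ + (1/2)x² + 2x + 3.
Then f(2) = -7.

-7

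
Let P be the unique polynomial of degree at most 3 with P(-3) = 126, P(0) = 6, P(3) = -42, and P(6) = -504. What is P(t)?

P(t) = -3t^3 + 4t^2 - t + 6

Write P(t) = at^3 + bt^2 + ct + d. Substituting each data point gives a linear system:
  -27a + 9b - 3c + d = 126
  d = 6
  27a + 9b + 3c + d = -42
  216a + 36b + 6c + d = -504
Solving the system yields a = -3, b = 4, c = -1, d = 6.
So P(t) = -3t^3 + 4t^2 - t + 6.
Check: P(6) = -504. ✓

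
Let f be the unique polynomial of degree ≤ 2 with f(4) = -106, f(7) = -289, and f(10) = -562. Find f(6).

-218

Write f(x) = ax^2 + bx + c. Substituting each data point gives a linear system:
  16a + 4b + c = -106
  49a + 7b + c = -289
  100a + 10b + c = -562
Solving the system yields a = -5, b = -6, c = -2.
So f(x) = -5x² - 6x - 2.
Then f(6) = -218.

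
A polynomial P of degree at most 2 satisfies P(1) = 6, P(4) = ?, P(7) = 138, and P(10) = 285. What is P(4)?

The 3 known points determine the degree-2 polynomial uniquely.
Write P(u) = au^2 + bu + c. Substituting each data point gives a linear system:
  a + b + c = 6
  49a + 7b + c = 138
  100a + 10b + c = 285
Solving the system yields a = 3, b = -2, c = 5.
So P(u) = 3u^2 - 2u + 5.
Then P(4) = 45.

45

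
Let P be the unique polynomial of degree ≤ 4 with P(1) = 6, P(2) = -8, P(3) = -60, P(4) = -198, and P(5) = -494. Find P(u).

P(u) = -u^4 + 2u^3 - 6u^2 + 5u + 6

Write P(u) = au^4 + bu^3 + cu^2 + du + e. Substituting each data point gives a linear system:
  a + b + c + d + e = 6
  16a + 8b + 4c + 2d + e = -8
  81a + 27b + 9c + 3d + e = -60
  256a + 64b + 16c + 4d + e = -198
  625a + 125b + 25c + 5d + e = -494
Solving the system yields a = -1, b = 2, c = -6, d = 5, e = 6.
So P(u) = -u⁴ + 2u³ - 6u² + 5u + 6.
Check: P(3) = -60. ✓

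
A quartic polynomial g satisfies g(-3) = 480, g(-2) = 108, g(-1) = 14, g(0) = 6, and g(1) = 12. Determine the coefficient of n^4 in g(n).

5

Write g(n) = an^4 + bn^3 + cn^2 + dn + e. Substituting each data point gives a linear system:
  81a - 27b + 9c - 3d + e = 480
  16a - 8b + 4c - 2d + e = 108
  a - b + c - d + e = 14
  e = 6
  a + b + c + d + e = 12
Solving the system yields a = 5, b = -2, c = 2, d = 1, e = 6.
So g(n) = 5n^4 - 2n^3 + 2n^2 + n + 6.
The leading coefficient is 5.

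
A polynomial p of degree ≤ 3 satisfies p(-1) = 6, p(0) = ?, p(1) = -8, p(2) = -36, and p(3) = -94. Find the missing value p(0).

2

On equispaced nodes a degree-3 polynomial has vanishing fourth forward difference, so
  p(-1) - 4·p(0) + 6·p(1) - 4·p(2) + p(3) = 0.
Substituting the known values and solving for p(0):
  -4·p(0) = -8
  p(0) = 2.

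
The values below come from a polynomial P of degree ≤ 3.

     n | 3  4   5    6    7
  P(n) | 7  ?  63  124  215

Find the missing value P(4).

26

On equispaced nodes a degree-3 polynomial has vanishing fourth forward difference, so
  P(3) - 4·P(4) + 6·P(5) - 4·P(6) + P(7) = 0.
Substituting the known values and solving for P(4):
  -4·P(4) = -104
  P(4) = 26.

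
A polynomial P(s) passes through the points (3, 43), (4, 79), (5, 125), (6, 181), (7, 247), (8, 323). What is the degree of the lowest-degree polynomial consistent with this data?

2

Forward differences of the values at s = 3, 4, 5, 6, 7, 8:
  P  : 43  79  125  181  247  323
  Δ  : 36  46  56  66  76
  Δ^2: 10  10  10  10
  Δ^3: 0  0  0
  Δ^4: 0  0
  Δ^5: 0
The second differences are constant (10) and nonzero, while all higher differences vanish, so the minimal degree is 2.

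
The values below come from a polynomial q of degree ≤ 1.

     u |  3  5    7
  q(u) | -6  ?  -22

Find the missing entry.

-14

On equispaced nodes a degree-1 polynomial has vanishing second forward difference, so
  q(3) - 2·q(5) + q(7) = 0.
Substituting the known values and solving for q(5):
  -2·q(5) = 28
  q(5) = -14.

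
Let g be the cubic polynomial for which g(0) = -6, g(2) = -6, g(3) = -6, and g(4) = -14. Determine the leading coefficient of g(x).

-1

Write g(x) = ax^3 + bx^2 + cx + d. Substituting each data point gives a linear system:
  d = -6
  8a + 4b + 2c + d = -6
  27a + 9b + 3c + d = -6
  64a + 16b + 4c + d = -14
Solving the system yields a = -1, b = 5, c = -6, d = -6.
So g(x) = -x³ + 5x² - 6x - 6.
The leading coefficient is -1.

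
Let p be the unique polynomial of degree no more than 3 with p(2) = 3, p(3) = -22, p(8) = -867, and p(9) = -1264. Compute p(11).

Using the Lagrange interpolation formula with nodes 2, 3, 8, 9:
  L_0(n) = (n - 3)(n - 8)(n - 9) / -42
  L_1(n) = (n - 2)(n - 8)(n - 9) / 30
  L_2(n) = (n - 2)(n - 3)(n - 9) / -30
  L_3(n) = (n - 2)(n - 3)(n - 8) / 42
Then p(n) = 3·L_0(n) - 22·L_1(n) - 867·L_2(n) - 1264·L_3(n).
Expanding and collecting terms gives p(n) = -2n³ + 2n² + 3n + 5.
Evaluating at n = 11: p(11) = -2382.

-2382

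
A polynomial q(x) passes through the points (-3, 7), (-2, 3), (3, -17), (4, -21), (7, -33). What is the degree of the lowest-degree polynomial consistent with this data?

1

Divided differences on the nodes -3, -2, 3, 4, 7:
  order 0: 7  3  -17  -21  -33
  order 1: -4  -4  -4  -4
  order 2: 0  0  0
  order 3: 0  0
  order 4: 0
The order-1 divided differences are all -4 (nonzero) and every higher order vanishes, so the data lies on a polynomial of degree exactly 1.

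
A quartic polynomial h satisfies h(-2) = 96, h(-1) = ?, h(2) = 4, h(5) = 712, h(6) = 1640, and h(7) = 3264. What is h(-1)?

16

The 5 known points determine the degree-4 polynomial uniquely.
Write h(x) = ax^4 + bx^3 + cx^2 + dx + e. Substituting each data point gives a linear system:
  16a - 8b + 4c - 2d + e = 96
  16a + 8b + 4c + 2d + e = 4
  625a + 125b + 25c + 5d + e = 712
  1296a + 216b + 36c + 6d + e = 1640
  2401a + 343b + 49c + 7d + e = 3264
Solving the system yields a = 2, b = -5, c = 4, d = -3, e = 2.
So h(x) = 2x^4 - 5x^3 + 4x^2 - 3x + 2.
Then h(-1) = 16.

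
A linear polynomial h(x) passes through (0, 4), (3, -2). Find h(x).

h(x) = -2x + 4

Write h(x) = ax + b. Substituting each data point gives a linear system:
  b = 4
  3a + b = -2
Solving the system yields a = -2, b = 4.
So h(x) = -2x + 4.
Check: h(3) = -2. ✓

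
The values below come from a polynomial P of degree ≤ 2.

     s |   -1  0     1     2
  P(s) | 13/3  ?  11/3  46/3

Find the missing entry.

The 3 known points determine the degree-2 polynomial uniquely.
Write P(s) = as^2 + bs + c. Substituting each data point gives a linear system:
  a - b + c = 13/3
  a + b + c = 11/3
  4a + 2b + c = 46/3
Solving the system yields a = 4, b = -1/3, c = 0.
So P(s) = 4s² - (1/3)s.
Then P(0) = 0.

0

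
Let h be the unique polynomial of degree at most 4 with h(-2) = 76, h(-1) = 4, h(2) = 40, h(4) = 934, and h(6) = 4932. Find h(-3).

360

Write h(t) = at^4 + bt^3 + ct^2 + dt + e. Substituting each data point gives a linear system:
  16a - 8b + 4c - 2d + e = 76
  a - b + c - d + e = 4
  16a + 8b + 4c + 2d + e = 40
  256a + 64b + 16c + 4d + e = 934
  1296a + 216b + 36c + 6d + e = 4932
Solving the system yields a = 4, b = -1, c = 0, d = -5, e = -6.
So h(t) = 4t⁴ - t³ - 5t - 6.
Then h(-3) = 360.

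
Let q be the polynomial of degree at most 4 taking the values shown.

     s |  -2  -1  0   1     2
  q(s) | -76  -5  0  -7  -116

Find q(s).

q(s) = -6s^4 - 3s^3 + 2s

Write q(s) = as^4 + bs^3 + cs^2 + ds + e. Substituting each data point gives a linear system:
  16a - 8b + 4c - 2d + e = -76
  a - b + c - d + e = -5
  e = 0
  a + b + c + d + e = -7
  16a + 8b + 4c + 2d + e = -116
Solving the system yields a = -6, b = -3, c = 0, d = 2, e = 0.
So q(s) = -6s⁴ - 3s³ + 2s.
Check: q(0) = 0. ✓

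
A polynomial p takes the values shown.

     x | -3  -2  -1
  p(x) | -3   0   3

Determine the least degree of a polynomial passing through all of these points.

1

Forward differences of the values at x = -3, -2, -1:
  p  : -3  0  3
  Δ  : 3  3
  Δ^2: 0
The first differences are constant (3) and nonzero, while all higher differences vanish, so the minimal degree is 1.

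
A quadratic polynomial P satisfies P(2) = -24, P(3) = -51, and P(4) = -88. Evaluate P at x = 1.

-7

Using the Lagrange interpolation formula with nodes 2, 3, 4:
  L_0(x) = (x - 3)(x - 4) / 2
  L_1(x) = (x - 2)(x - 4) / -1
  L_2(x) = (x - 2)(x - 3) / 2
Then P(x) = -24·L_0(x) - 51·L_1(x) - 88·L_2(x).
Expanding and collecting terms gives P(x) = -5x^2 - 2x.
Evaluating at x = 1: P(1) = -7.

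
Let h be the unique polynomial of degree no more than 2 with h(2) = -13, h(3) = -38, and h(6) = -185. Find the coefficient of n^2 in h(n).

-6

Write h(n) = an^2 + bn + c. Substituting each data point gives a linear system:
  4a + 2b + c = -13
  9a + 3b + c = -38
  36a + 6b + c = -185
Solving the system yields a = -6, b = 5, c = 1.
So h(n) = -6n^2 + 5n + 1.
The leading coefficient is -6.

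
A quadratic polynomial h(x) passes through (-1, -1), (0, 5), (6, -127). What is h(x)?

Write h(x) = ax^2 + bx + c. Substituting each data point gives a linear system:
  a - b + c = -1
  c = 5
  36a + 6b + c = -127
Solving the system yields a = -4, b = 2, c = 5.
So h(x) = -4x² + 2x + 5.
Check: h(-1) = -1. ✓

h(x) = -4x^2 + 2x + 5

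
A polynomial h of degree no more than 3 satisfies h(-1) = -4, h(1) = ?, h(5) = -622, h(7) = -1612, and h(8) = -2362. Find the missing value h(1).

-10

The 4 known points determine the degree-3 polynomial uniquely.
Write h(u) = au^3 + bu^2 + cu + d. Substituting each data point gives a linear system:
  -a + b - c + d = -4
  125a + 25b + 5c + d = -622
  343a + 49b + 7c + d = -1612
  512a + 64b + 8c + d = -2362
Solving the system yields a = -4, b = -5, c = 1, d = -2.
So h(u) = -4u^3 - 5u^2 + u - 2.
Then h(1) = -10.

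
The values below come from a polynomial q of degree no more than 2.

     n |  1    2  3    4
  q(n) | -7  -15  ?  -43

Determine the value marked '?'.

-27

On equispaced nodes a degree-2 polynomial has vanishing third forward difference, so
  - q(1) + 3·q(2) - 3·q(3) + q(4) = 0.
Substituting the known values and solving for q(3):
  -3·q(3) = 81
  q(3) = -27.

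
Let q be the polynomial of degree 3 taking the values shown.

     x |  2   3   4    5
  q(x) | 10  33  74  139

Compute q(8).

538

Using the Lagrange interpolation formula with nodes 2, 3, 4, 5:
  L_0(x) = (x - 3)(x - 4)(x - 5) / -6
  L_1(x) = (x - 2)(x - 4)(x - 5) / 2
  L_2(x) = (x - 2)(x - 3)(x - 5) / -2
  L_3(x) = (x - 2)(x - 3)(x - 4) / 6
Then q(x) = 10·L_0(x) + 33·L_1(x) + 74·L_2(x) + 139·L_3(x).
Expanding and collecting terms gives q(x) = x^3 + 4x - 6.
Evaluating at x = 8: q(8) = 538.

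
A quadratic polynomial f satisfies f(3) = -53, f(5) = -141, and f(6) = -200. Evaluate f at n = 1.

-5

Write f(n) = an^2 + bn + c. Substituting each data point gives a linear system:
  9a + 3b + c = -53
  25a + 5b + c = -141
  36a + 6b + c = -200
Solving the system yields a = -5, b = -4, c = 4.
So f(n) = -5n² - 4n + 4.
Then f(1) = -5.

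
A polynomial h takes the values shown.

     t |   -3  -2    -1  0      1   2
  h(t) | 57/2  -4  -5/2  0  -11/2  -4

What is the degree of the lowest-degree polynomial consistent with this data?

4

Forward differences of the values at t = -3, -2, -1, 0, 1, 2:
  h  : 57/2  -4  -5/2  0  -11/2  -4
  Δ  : -65/2  3/2  5/2  -11/2  3/2
  Δ^2: 34  1  -8  7
  Δ^3: -33  -9  15
  Δ^4: 24  24
  Δ^5: 0
The fourth differences are constant (24) and nonzero, while all higher differences vanish, so the minimal degree is 4.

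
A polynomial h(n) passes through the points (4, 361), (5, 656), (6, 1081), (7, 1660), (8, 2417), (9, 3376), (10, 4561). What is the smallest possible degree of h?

Forward differences of the values at n = 4, 5, 6, 7, 8, 9, 10:
  h  : 361  656  1081  1660  2417  3376  4561
  Δ  : 295  425  579  757  959  1185
  Δ^2: 130  154  178  202  226
  Δ^3: 24  24  24  24
  Δ^4: 0  0  0
  Δ^5: 0  0
  Δ^6: 0
The third differences are constant (24) and nonzero, while all higher differences vanish, so the minimal degree is 3.

3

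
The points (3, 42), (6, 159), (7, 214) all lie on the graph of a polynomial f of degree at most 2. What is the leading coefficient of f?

4

Write f(s) = as^2 + bs + c. Substituting each data point gives a linear system:
  9a + 3b + c = 42
  36a + 6b + c = 159
  49a + 7b + c = 214
Solving the system yields a = 4, b = 3, c = -3.
So f(s) = 4s^2 + 3s - 3.
The leading coefficient is 4.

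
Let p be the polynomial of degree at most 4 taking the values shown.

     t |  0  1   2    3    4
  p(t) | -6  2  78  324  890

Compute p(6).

3822

Forward differences of the values at t = 0, 1, 2, 3, 4:
  p  : -6  2  78  324  890
  Δ  : 8  76  246  566
  Δ^2: 68  170  320
  Δ^3: 102  150
  Δ^4: 48
The fourth differences are constant, confirming degree 4.
Interpolating (Newton forward form) and evaluating at t = 6 gives p(6) = 3822.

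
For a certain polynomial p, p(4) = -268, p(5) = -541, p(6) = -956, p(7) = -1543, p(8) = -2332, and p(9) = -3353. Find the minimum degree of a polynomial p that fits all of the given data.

3

Forward differences of the values at t = 4, 5, 6, 7, 8, 9:
  p  : -268  -541  -956  -1543  -2332  -3353
  Δ  : -273  -415  -587  -789  -1021
  Δ^2: -142  -172  -202  -232
  Δ^3: -30  -30  -30
  Δ^4: 0  0
  Δ^5: 0
The third differences are constant (-30) and nonzero, while all higher differences vanish, so the minimal degree is 3.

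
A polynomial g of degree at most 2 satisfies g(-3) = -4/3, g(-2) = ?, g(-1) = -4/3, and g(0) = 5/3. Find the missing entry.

The 3 known points determine the degree-2 polynomial uniquely.
Write g(s) = as^2 + bs + c. Substituting each data point gives a linear system:
  9a - 3b + c = -4/3
  a - b + c = -4/3
  c = 5/3
Solving the system yields a = 1, b = 4, c = 5/3.
So g(s) = s^2 + 4s + 5/3.
Then g(-2) = -7/3.

-7/3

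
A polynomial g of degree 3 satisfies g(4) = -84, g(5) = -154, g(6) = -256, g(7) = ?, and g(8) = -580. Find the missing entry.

-396

On equispaced nodes a degree-3 polynomial has vanishing fourth forward difference, so
  g(4) - 4·g(5) + 6·g(6) - 4·g(7) + g(8) = 0.
Substituting the known values and solving for g(7):
  -4·g(7) = 1584
  g(7) = -396.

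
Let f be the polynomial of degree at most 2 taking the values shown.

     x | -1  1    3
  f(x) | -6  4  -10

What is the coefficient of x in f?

5

Write f(x) = ax^2 + bx + c. Substituting each data point gives a linear system:
  a - b + c = -6
  a + b + c = 4
  9a + 3b + c = -10
Solving the system yields a = -3, b = 5, c = 2.
So f(x) = -3x^2 + 5x + 2.
The coefficient of x is 5.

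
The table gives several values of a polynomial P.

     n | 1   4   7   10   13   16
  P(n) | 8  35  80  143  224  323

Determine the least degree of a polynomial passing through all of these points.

Forward differences of the values at n = 1, 4, 7, 10, 13, 16:
  P  : 8  35  80  143  224  323
  Δ  : 27  45  63  81  99
  Δ^2: 18  18  18  18
  Δ^3: 0  0  0
  Δ^4: 0  0
  Δ^5: 0
The second differences are constant (18) and nonzero, while all higher differences vanish, so the minimal degree is 2.

2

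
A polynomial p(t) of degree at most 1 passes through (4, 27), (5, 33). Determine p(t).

Using the Lagrange interpolation formula with nodes 4, 5:
  L_0(t) = (t - 5) / -1
  L_1(t) = (t - 4) / 1
Then p(t) = 27·L_0(t) + 33·L_1(t).
Expanding and collecting terms gives p(t) = 6t + 3.
Check: p(5) = 33. ✓

p(t) = 6t + 3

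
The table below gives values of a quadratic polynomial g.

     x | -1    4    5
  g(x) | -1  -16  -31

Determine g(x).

g(x) = -2x^2 + 3x + 4

Write g(x) = ax^2 + bx + c. Substituting each data point gives a linear system:
  a - b + c = -1
  16a + 4b + c = -16
  25a + 5b + c = -31
Solving the system yields a = -2, b = 3, c = 4.
So g(x) = -2x^2 + 3x + 4.
Check: g(4) = -16. ✓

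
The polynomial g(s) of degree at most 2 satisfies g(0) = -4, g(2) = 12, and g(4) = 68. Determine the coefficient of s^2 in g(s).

Write g(s) = as^2 + bs + c. Substituting each data point gives a linear system:
  c = -4
  4a + 2b + c = 12
  16a + 4b + c = 68
Solving the system yields a = 5, b = -2, c = -4.
So g(s) = 5s² - 2s - 4.
The leading coefficient is 5.

5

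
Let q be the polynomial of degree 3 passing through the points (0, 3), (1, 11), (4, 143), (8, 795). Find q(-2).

Using the Lagrange interpolation formula with nodes 0, 1, 4, 8:
  L_0(s) = (s - 1)(s - 4)(s - 8) / -32
  L_1(s) = s(s - 4)(s - 8) / 21
  L_2(s) = s(s - 1)(s - 8) / -48
  L_3(s) = s(s - 1)(s - 4) / 224
Then q(s) = 3·L_0(s) + 11·L_1(s) + 143·L_2(s) + 795·L_3(s).
Expanding and collecting terms gives q(s) = s^3 + 4s^2 + 3s + 3.
Evaluating at s = -2: q(-2) = 5.

5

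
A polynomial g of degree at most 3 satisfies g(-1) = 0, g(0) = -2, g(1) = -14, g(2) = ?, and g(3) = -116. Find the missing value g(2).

On equispaced nodes a degree-3 polynomial has vanishing fourth forward difference, so
  g(-1) - 4·g(0) + 6·g(1) - 4·g(2) + g(3) = 0.
Substituting the known values and solving for g(2):
  -4·g(2) = 192
  g(2) = -48.

-48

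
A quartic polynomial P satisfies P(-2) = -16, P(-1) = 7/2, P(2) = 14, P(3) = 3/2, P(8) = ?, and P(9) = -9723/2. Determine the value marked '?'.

-2881

The 5 known points determine the degree-4 polynomial uniquely.
Write P(s) = as^4 + bs^3 + cs^2 + ds + e. Substituting each data point gives a linear system:
  16a - 8b + 4c - 2d + e = -16
  a - b + c - d + e = 7/2
  16a + 8b + 4c + 2d + e = 14
  81a + 27b + 9c + 3d + e = 3/2
  6561a + 729b + 81c + 9d + e = -9723/2
Solving the system yields a = -1, b = 2, c = 3, d = -1/2, e = 3.
So P(s) = -s⁴ + 2s³ + 3s² - (1/2)s + 3.
Then P(8) = -2881.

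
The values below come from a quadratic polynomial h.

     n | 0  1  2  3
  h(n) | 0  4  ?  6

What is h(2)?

6

On equispaced nodes a degree-2 polynomial has vanishing third forward difference, so
  - h(0) + 3·h(1) - 3·h(2) + h(3) = 0.
Substituting the known values and solving for h(2):
  -3·h(2) = -18
  h(2) = 6.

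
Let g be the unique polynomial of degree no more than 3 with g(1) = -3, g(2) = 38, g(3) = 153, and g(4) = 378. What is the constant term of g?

Write g(t) = at^3 + bt^2 + ct + d. Substituting each data point gives a linear system:
  a + b + c + d = -3
  8a + 4b + 2c + d = 38
  27a + 9b + 3c + d = 153
  64a + 16b + 4c + d = 378
Solving the system yields a = 6, b = 1, c = -4, d = -6.
So g(t) = 6t³ + t² - 4t - 6.
The constant term is -6.

-6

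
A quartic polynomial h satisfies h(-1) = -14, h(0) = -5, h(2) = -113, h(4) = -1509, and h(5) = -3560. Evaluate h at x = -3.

-368

Using the Lagrange interpolation formula with nodes -1, 0, 2, 4, 5:
  L_0(x) = x(x - 2)(x - 4)(x - 5) / 90
  L_1(x) = (x + 1)(x - 2)(x - 4)(x - 5) / -40
  L_2(x) = (x + 1)x(x - 4)(x - 5) / 36
  L_3(x) = (x + 1)x(x - 2)(x - 5) / -40
  L_4(x) = (x + 1)x(x - 2)(x - 4) / 90
Then h(x) = -14·L_0(x) - 5·L_1(x) - 113·L_2(x) - 1509·L_3(x) - 3560·L_4(x).
Expanding and collecting terms gives h(x) = -5x^4 - 3x^3 - 3x^2 + 4x - 5.
Evaluating at x = -3: h(-3) = -368.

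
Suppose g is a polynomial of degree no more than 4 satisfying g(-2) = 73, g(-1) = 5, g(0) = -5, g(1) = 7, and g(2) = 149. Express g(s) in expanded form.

Write g(s) = as^4 + bs^3 + cs^2 + ds + e. Substituting each data point gives a linear system:
  16a - 8b + 4c - 2d + e = 73
  a - b + c - d + e = 5
  e = -5
  a + b + c + d + e = 7
  16a + 8b + 4c + 2d + e = 149
Solving the system yields a = 6, b = 6, c = 5, d = -5, e = -5.
So g(s) = 6s⁴ + 6s³ + 5s² - 5s - 5.
Check: g(1) = 7. ✓

g(s) = 6s^4 + 6s^3 + 5s^2 - 5s - 5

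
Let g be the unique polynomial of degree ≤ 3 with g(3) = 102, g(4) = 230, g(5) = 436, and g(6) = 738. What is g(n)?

g(n) = 3n^3 + 3n^2 - 4n + 6

Using the Lagrange interpolation formula with nodes 3, 4, 5, 6:
  L_0(n) = (n - 4)(n - 5)(n - 6) / -6
  L_1(n) = (n - 3)(n - 5)(n - 6) / 2
  L_2(n) = (n - 3)(n - 4)(n - 6) / -2
  L_3(n) = (n - 3)(n - 4)(n - 5) / 6
Then g(n) = 102·L_0(n) + 230·L_1(n) + 436·L_2(n) + 738·L_3(n).
Expanding and collecting terms gives g(n) = 3n^3 + 3n^2 - 4n + 6.
Check: g(6) = 738. ✓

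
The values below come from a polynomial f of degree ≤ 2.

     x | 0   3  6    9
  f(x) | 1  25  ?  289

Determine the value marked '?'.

On equispaced nodes a degree-2 polynomial has vanishing third forward difference, so
  - f(0) + 3·f(3) - 3·f(6) + f(9) = 0.
Substituting the known values and solving for f(6):
  -3·f(6) = -363
  f(6) = 121.

121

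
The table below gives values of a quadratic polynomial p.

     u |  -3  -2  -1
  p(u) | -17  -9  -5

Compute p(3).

Write p(u) = au^2 + bu + c. Substituting each data point gives a linear system:
  9a - 3b + c = -17
  4a - 2b + c = -9
  a - b + c = -5
Solving the system yields a = -2, b = -2, c = -5.
So p(u) = -2u^2 - 2u - 5.
Then p(3) = -29.

-29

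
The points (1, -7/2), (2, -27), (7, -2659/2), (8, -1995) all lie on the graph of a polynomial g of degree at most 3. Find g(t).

Using the Lagrange interpolation formula with nodes 1, 2, 7, 8:
  L_0(t) = (t - 2)(t - 7)(t - 8) / -42
  L_1(t) = (t - 1)(t - 7)(t - 8) / 30
  L_2(t) = (t - 1)(t - 2)(t - 8) / -30
  L_3(t) = (t - 1)(t - 2)(t - 7) / 42
Then g(t) = -7/2·L_0(t) - 27·L_1(t) - 2659/2·L_2(t) - 1995·L_3(t).
Expanding and collecting terms gives g(t) = -4t^3 + (1/2)t^2 + 3t - 3.
Check: g(8) = -1995. ✓

g(t) = -4t^3 + (1/2)t^2 + 3t - 3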